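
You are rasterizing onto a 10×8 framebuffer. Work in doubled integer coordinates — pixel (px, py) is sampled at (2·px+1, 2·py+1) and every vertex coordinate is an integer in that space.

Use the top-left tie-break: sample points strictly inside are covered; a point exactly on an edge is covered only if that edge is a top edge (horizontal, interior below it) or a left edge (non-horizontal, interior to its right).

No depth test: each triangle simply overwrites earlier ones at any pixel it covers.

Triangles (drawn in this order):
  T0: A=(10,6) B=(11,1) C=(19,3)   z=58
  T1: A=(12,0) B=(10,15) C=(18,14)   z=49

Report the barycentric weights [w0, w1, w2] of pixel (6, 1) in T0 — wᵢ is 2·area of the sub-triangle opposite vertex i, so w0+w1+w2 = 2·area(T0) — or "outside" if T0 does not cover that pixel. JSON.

T0:
  2·area = 42
  edge (10, 6)→(11, 1): d=(1,-5) top-left  bias=+0
  edge (11, 1)→(19, 3): d=(8,2) right/bottom  bias=-1
  edge (19, 3)→(10, 6): d=(-9,3) right/bottom  bias=-1
    (5,0)@(11, 1): e=[0,0,42] → .  [on edge]
    (5,1)@(11, 3): e=[2,16,24] → X
    (6,1)@(13, 3): e=[12,12,18] → X
    (7,1)@(15, 3): e=[22,8,12] → X
    (8,1)@(17, 3): e=[32,4,6] → X
    (9,1)@(19, 3): e=[42,0,0] → .  [on edge]
    (5,2)@(11, 5): e=[4,32,6] → X
    (6,2)@(13, 5): e=[14,28,0] → .  [on edge]
    (7,2)@(15, 5): e=[24,24,-6] → .
    (8,2)@(17, 5): e=[34,20,-12] → .
    (3,3)@(7, 7): e=[-14,56,0] → .  [on edge]
    (5,3)@(11, 7): e=[6,48,-12] → .
    (0,4)@(1, 9): e=[-42,84,0] → .  [on edge]
    (4,5)@(9, 11): e=[0,84,-42] → .  [on edge]
  covered (5 px):
    . . . . . . . . . .
    . . . . . X X X X .
    . . . . . X . . . .
    . . . . . . . . . .
    . . . . . . . . . .
    . . . . . . . . . .
    . . . . . . . . . .
    . . . . . . . . . .
T1:
  2·area = 118  (B↔C swapped to make it positive)
  edge (12, 0)→(18, 14): d=(6,14) right/bottom  bias=-1
  edge (18, 14)→(10, 15): d=(-8,1) right/bottom  bias=-1
  edge (10, 15)→(12, 0): d=(2,-15) top-left  bias=+0
    (6,1)@(13, 3): e=[4,93,21] → X
    (7,1)@(15, 3): e=[-24,91,51] → .
    (6,2)@(13, 5): e=[16,77,25] → X
    (7,2)@(15, 5): e=[-12,75,55] → .
    (6,3)@(13, 7): e=[28,61,29] → X
    (7,3)@(15, 7): e=[0,59,59] → .  [on edge]
    (5,4)@(11, 9): e=[68,47,3] → X
    (7,4)@(15, 9): e=[12,43,63] → X
    (8,4)@(17, 9): e=[-16,41,93] → .
    (5,5)@(11, 11): e=[80,31,7] → X
    (8,5)@(17, 11): e=[-4,25,97] → .
    (5,6)@(11, 13): e=[92,15,11] → X
  covered (13 px):
    . . . . . . . . . .
    . . . . . . X . . .
    . . . . . . X . . .
    . . . . . . X . . .
    . . . . . X X X . .
    . . . . . X X X . .
    . . . . . X X X X .
    . . . . . . . . . .

Result: [12,18,12]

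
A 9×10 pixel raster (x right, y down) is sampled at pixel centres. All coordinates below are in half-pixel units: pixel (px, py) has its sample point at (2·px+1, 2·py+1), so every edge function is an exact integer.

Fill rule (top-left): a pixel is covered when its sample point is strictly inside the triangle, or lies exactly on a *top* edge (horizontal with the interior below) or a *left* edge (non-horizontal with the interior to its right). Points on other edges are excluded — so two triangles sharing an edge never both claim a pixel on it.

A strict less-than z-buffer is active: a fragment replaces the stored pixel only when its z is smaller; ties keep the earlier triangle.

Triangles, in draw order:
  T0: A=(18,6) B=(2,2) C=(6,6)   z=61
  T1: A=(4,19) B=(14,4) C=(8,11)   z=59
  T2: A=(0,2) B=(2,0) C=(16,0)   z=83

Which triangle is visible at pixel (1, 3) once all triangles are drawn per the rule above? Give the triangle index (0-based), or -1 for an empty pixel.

T0:
  2·area = 48  (B↔C swapped to make it positive)
  edge (18, 6)→(6, 6): d=(-12,0) right/bottom  bias=-1
  edge (6, 6)→(2, 2): d=(-4,-4) top-left  bias=+0
  edge (2, 2)→(18, 6): d=(16,4) right/bottom  bias=-1
    (0,0)@(1, 1): e=[60,0,-12] → .  [on edge]
    (1,1)@(3, 3): e=[36,0,12] → X  [on edge]
    (2,1)@(5, 3): e=[36,8,4] → X
    (3,1)@(7, 3): e=[36,16,-4] → .
    (1,2)@(3, 5): e=[12,-8,44] → .
    (2,2)@(5, 5): e=[12,0,36] → X  [on edge]
    (3,2)@(7, 5): e=[12,8,28] → X
    (4,2)@(9, 5): e=[12,16,20] → X
    (5,2)@(11, 5): e=[12,24,12] → X
    (6,2)@(13, 5): e=[12,32,4] → X
    (7,2)@(15, 5): e=[12,40,-4] → .
    (2,3)@(5, 7): e=[-12,-8,68] → .
    (3,3)@(7, 7): e=[-12,0,60] → .  [on edge]
    (4,4)@(9, 9): e=[-36,0,84] → .  [on edge]
    (5,5)@(11, 11): e=[-60,0,108] → .  [on edge]
    (6,6)@(13, 13): e=[-84,0,132] → .  [on edge]
    (7,7)@(15, 15): e=[-108,0,156] → .  [on edge]
    (8,8)@(17, 17): e=[-132,0,180] → .  [on edge]
  covered (7 px):
    . . . . . . . . .
    . X X . . . . . .
    . . X X X X X . .
    . . . . . . . . .
    . . . . . . . . .
    . . . . . . . . .
    . . . . . . . . .
    . . . . . . . . .
    . . . . . . . . .
    . . . . . . . . .
T1:
  2·area = 20  (B↔C swapped to make it positive)
  edge (4, 19)→(8, 11): d=(4,-8) top-left  bias=+0
  edge (8, 11)→(14, 4): d=(6,-7) top-left  bias=+0
  edge (14, 4)→(4, 19): d=(-10,15) right/bottom  bias=-1
    (6,0)@(13, 1): e=[0,-25,45] → .  [on edge]
    (5,2)@(11, 5): e=[0,-15,35] → .  [on edge]
    (4,4)@(9, 9): e=[0,-5,25] → .  [on edge]
    (4,5)@(9, 11): e=[8,7,5] → X
    (5,5)@(11, 11): e=[24,21,-25] → .
    (3,6)@(7, 13): e=[0,5,15] → X  [on edge]
    (4,6)@(9, 13): e=[16,19,-15] → .
    (3,7)@(7, 15): e=[8,17,-5] → .
    (2,8)@(5, 17): e=[0,15,5] → X  [on edge]
    (3,8)@(7, 17): e=[16,29,-25] → .
    (2,9)@(5, 19): e=[8,27,-15] → .
  covered (3 px):
    . . . . . . . . .
    . . . . . . . . .
    . . . . . . . . .
    . . . . . . . . .
    . . . . . . . . .
    . . . . X . . . .
    . . . X . . . . .
    . . . . . . . . .
    . . X . . . . . .
    . . . . . . . . .
T2:
  2·area = 28
  edge (0, 2)→(2, 0): d=(2,-2) top-left  bias=+0
  edge (2, 0)→(16, 0): d=(14,0) top-left  bias=+0
  edge (16, 0)→(0, 2): d=(-16,2) right/bottom  bias=-1
    (0,0)@(1, 1): e=[0,14,14] → X  [on edge]
    (1,0)@(3, 1): e=[4,14,10] → X
    (2,0)@(5, 1): e=[8,14,6] → X
    (3,0)@(7, 1): e=[12,14,2] → X
    (4,0)@(9, 1): e=[16,14,-2] → .
    (0,1)@(1, 3): e=[4,42,-18] → .
    (1,1)@(3, 3): e=[8,42,-22] → .
    (2,1)@(5, 3): e=[12,42,-26] → .
    (3,1)@(7, 3): e=[16,42,-30] → .
  covered (4 px):
    X X X X . . . . .
    . . . . . . . . .
    . . . . . . . . .
    . . . . . . . . .
    . . . . . . . . .
    . . . . . . . . .
    . . . . . . . . .
    . . . . . . . . .
    . . . . . . . . .
    . . . . . . . . .

Z-buffer (winner per pixel, '.' = empty):
  2 2 2 2 . . . . .
  . 0 0 . . . . . .
  . . 0 0 0 0 0 . .
  . . . . . . . . .
  . . . . . . . . .
  . . . . 1 . . . .
  . . . 1 . . . . .
  . . . . . . . . .
  . . 1 . . . . . .
  . . . . . . . . .

Result: -1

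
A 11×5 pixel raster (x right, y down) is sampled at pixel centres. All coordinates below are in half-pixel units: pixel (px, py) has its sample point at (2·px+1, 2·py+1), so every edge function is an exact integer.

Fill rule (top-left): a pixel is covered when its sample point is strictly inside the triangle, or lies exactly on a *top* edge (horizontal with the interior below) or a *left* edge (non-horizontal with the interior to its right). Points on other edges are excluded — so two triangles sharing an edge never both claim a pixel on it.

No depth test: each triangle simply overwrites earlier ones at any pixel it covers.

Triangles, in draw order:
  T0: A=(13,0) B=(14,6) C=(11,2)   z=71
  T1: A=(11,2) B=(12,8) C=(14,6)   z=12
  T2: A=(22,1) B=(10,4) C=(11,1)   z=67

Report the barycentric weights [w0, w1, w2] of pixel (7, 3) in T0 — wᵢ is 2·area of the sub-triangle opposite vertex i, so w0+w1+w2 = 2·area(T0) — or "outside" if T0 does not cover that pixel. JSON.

T0:
  2·area = 14
  edge (13, 0)→(14, 6): d=(1,6) right/bottom  bias=-1
  edge (14, 6)→(11, 2): d=(-3,-4) top-left  bias=+0
  edge (11, 2)→(13, 0): d=(2,-2) top-left  bias=+0
    (6,0)@(13, 1): e=[1,11,2] → █
    (7,0)@(15, 1): e=[-11,19,6] → ·
    (6,1)@(13, 3): e=[3,5,6] → █
    (7,1)@(15, 3): e=[-9,13,10] → ·
    (6,2)@(13, 5): e=[5,-1,10] → ·
  covered (2 px):
    · · · · · · █ · · · ·
    · · · · · · █ · · · ·
    · · · · · · · · · · ·
    · · · · · · · · · · ·
    · · · · · · · · · · ·
T1:
  2·area = 14  (B↔C swapped to make it positive)
  edge (11, 2)→(14, 6): d=(3,4) right/bottom  bias=-1
  edge (14, 6)→(12, 8): d=(-2,2) right/bottom  bias=-1
  edge (12, 8)→(11, 2): d=(-1,-6) top-left  bias=+0
    (9,0)@(19, 1): e=[-35,0,49] → ·  [on edge]
    (8,1)@(17, 3): e=[-21,0,35] → ·  [on edge]
    (6,2)@(13, 5): e=[1,4,9] → █
    (7,2)@(15, 5): e=[-7,0,21] → ·  [on edge]
    (6,3)@(13, 7): e=[7,0,7] → ·  [on edge]
    (5,4)@(11, 9): e=[21,0,-7] → ·  [on edge]
  covered (1 px):
    · · · · · · · · · · ·
    · · · · · · · · · · ·
    · · · · · · █ · · · ·
    · · · · · · · · · · ·
    · · · · · · · · · · ·
T2:
  2·area = 33
  edge (22, 1)→(10, 4): d=(-12,3) right/bottom  bias=-1
  edge (10, 4)→(11, 1): d=(1,-3) top-left  bias=+0
  edge (11, 1)→(22, 1): d=(11,0) top-left  bias=+0
    (0,0)@(1, 1): e=[63,-30,0] → ·  [on edge]
    (1,0)@(3, 1): e=[57,-24,0] → ·  [on edge]
    (2,0)@(5, 1): e=[51,-18,0] → ·  [on edge]
    (3,0)@(7, 1): e=[45,-12,0] → ·  [on edge]
    (4,0)@(9, 1): e=[39,-6,0] → ·  [on edge]
    (5,0)@(11, 1): e=[33,0,0] → █  [on edge]
    (6,0)@(13, 1): e=[27,6,0] → █  [on edge]
    (7,0)@(15, 1): e=[21,12,0] → █  [on edge]
    (8,0)@(17, 1): e=[15,18,0] → █  [on edge]
    (9,0)@(19, 1): e=[9,24,0] → █  [on edge]
    (10,0)@(21, 1): e=[3,30,0] → █  [on edge]
    (5,1)@(11, 3): e=[9,2,22] → █
    (4,3)@(9, 7): e=[-33,0,66] → ·  [on edge]
  covered (8 px):
    · · · · · █ █ █ █ █ █
    · · · · · █ █ · · · ·
    · · · · · · · · · · ·
    · · · · · · · · · · ·
    · · · · · · · · · · ·

Result: "outside"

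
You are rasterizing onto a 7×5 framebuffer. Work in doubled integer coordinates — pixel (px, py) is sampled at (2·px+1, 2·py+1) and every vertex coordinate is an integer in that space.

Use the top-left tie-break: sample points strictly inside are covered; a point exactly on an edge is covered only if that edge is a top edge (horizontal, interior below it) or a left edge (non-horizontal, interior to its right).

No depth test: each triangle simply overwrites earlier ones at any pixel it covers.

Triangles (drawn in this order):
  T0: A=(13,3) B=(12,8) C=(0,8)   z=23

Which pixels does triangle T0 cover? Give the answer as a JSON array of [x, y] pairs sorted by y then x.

T0:
  2·area = 60
  edge (13, 3)→(12, 8): d=(-1,5) right/bottom  bias=-1
  edge (12, 8)→(0, 8): d=(-12,0) right/bottom  bias=-1
  edge (0, 8)→(13, 3): d=(13,-5) top-left  bias=+0
    (6,1)@(13, 3): e=[0,60,0] → ·  [on edge]
    (4,2)@(9, 5): e=[18,36,6] → █
    (5,2)@(11, 5): e=[8,36,16] → █
    (6,2)@(13, 5): e=[-2,36,26] → ·
    (1,3)@(3, 7): e=[46,12,2] → █
    (2,3)@(5, 7): e=[36,12,12] → █
    (3,3)@(7, 7): e=[26,12,22] → █
    (6,3)@(13, 7): e=[-4,12,52] → ·
    (1,4)@(3, 9): e=[44,-12,28] → ·
    (2,4)@(5, 9): e=[34,-12,38] → ·
    (3,4)@(7, 9): e=[24,-12,48] → ·
    (4,4)@(9, 9): e=[14,-12,58] → ·
  covered (7 px):
    · · · · · · ·
    · · · · · · ·
    · · · · █ █ ·
    · █ █ █ █ █ ·
    · · · · · · ·

Final: [[4,2],[5,2],[1,3],[2,3],[3,3],[4,3],[5,3]]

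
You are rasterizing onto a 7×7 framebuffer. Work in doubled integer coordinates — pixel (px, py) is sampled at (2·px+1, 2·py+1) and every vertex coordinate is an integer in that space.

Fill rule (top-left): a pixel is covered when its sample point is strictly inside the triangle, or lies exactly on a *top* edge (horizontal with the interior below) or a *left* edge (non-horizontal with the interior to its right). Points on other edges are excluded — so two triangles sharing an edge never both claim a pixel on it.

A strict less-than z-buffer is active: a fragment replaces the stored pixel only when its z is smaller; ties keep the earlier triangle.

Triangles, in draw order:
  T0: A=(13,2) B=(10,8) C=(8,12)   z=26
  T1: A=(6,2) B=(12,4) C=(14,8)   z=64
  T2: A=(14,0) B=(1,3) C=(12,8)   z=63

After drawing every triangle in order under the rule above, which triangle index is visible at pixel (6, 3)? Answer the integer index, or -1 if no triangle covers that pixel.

T0:
  degenerate (2·area = 0) — covers nothing
T1:
  2·area = 20
  edge (6, 2)→(12, 4): d=(6,2) right/bottom  bias=-1
  edge (12, 4)→(14, 8): d=(2,4) right/bottom  bias=-1
  edge (14, 8)→(6, 2): d=(-8,-6) top-left  bias=+0
    (1,0)@(3, 1): e=[0,30,-10] → ·  [on edge]
    (4,1)@(9, 3): e=[0,10,10] → ·  [on edge]
    (5,2)@(11, 5): e=[8,6,6] → █
    (6,2)@(13, 5): e=[4,-2,18] → ·
    (5,3)@(11, 7): e=[20,10,-10] → ·
    (6,3)@(13, 7): e=[16,2,2] → █
    (6,4)@(13, 9): e=[28,6,-14] → ·
  covered (2 px):
    · · · · · · ·
    · · · · · · ·
    · · · · · █ ·
    · · · · · · █
    · · · · · · ·
    · · · · · · ·
    · · · · · · ·
T2:
  2·area = 98  (B↔C swapped to make it positive)
  edge (14, 0)→(12, 8): d=(-2,8) right/bottom  bias=-1
  edge (12, 8)→(1, 3): d=(-11,-5) top-left  bias=+0
  edge (1, 3)→(14, 0): d=(13,-3) top-left  bias=+0
    (5,0)@(11, 1): e=[22,72,4] → █
    (6,0)@(13, 1): e=[6,82,10] → █
    (0,1)@(1, 3): e=[98,0,0] → █  [on edge]
    (1,1)@(3, 3): e=[82,10,6] → █
    (2,1)@(5, 3): e=[66,20,12] → █
    (3,1)@(7, 3): e=[50,30,18] → █
    (4,1)@(9, 3): e=[34,40,24] → █
    (0,2)@(1, 5): e=[94,-22,26] → ·
    (1,2)@(3, 5): e=[78,-12,32] → ·
    (2,2)@(5, 5): e=[62,-2,38] → ·
    (3,2)@(7, 5): e=[46,8,44] → █
    (6,2)@(13, 5): e=[-2,38,62] → ·
  covered (13 px):
    · · · · · █ █
    █ █ █ █ █ █ █
    · · · █ █ █ ·
    · · · · · █ ·
    · · · · · · ·
    · · · · · · ·
    · · · · · · ·

Z-buffer (winner per pixel, '.' = empty):
  . . . . . 2 2
  2 2 2 2 2 2 2
  . . . 2 2 2 .
  . . . . . 2 1
  . . . . . . .
  . . . . . . .
  . . . . . . .

Result: 1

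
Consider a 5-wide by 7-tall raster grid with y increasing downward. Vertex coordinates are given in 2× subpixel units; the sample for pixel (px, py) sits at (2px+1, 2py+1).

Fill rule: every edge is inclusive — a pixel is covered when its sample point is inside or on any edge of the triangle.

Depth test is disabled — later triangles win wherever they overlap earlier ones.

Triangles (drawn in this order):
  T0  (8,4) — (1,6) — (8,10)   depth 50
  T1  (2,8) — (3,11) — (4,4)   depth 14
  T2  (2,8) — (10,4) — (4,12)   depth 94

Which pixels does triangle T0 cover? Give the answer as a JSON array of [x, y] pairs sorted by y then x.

T0:
  2·area = 42  (B↔C swapped to make it positive)
  edge (8, 4)→(8, 10): d=(0,6) inclusive
  edge (8, 10)→(1, 6): d=(-7,-4) inclusive
  edge (1, 6)→(8, 4): d=(7,-2) inclusive
    (2,2)@(5, 5): e=[18,23,1] → X
    (3,2)@(7, 5): e=[6,31,5] → X
    (4,2)@(9, 5): e=[-6,39,9] → .
    (1,3)@(3, 7): e=[30,1,11] → X
    (4,3)@(9, 7): e=[-6,25,23] → .
    (1,4)@(3, 9): e=[30,-13,25] → .
    (2,4)@(5, 9): e=[18,-5,29] → .
    (3,4)@(7, 9): e=[6,3,33] → X
    (4,4)@(9, 9): e=[-6,11,37] → .
    (3,5)@(7, 11): e=[6,-11,47] → .
  covered (6 px):
    . . . . .
    . . . . .
    . . X X .
    . X X X .
    . . . X .
    . . . . .
    . . . . .
T1:
  2·area = 10  (B↔C swapped to make it positive)
  edge (2, 8)→(4, 4): d=(2,-4) inclusive
  edge (4, 4)→(3, 11): d=(-1,7) inclusive
  edge (3, 11)→(2, 8): d=(-1,-3) inclusive
    (0,2)@(1, 5): e=[-10,20,0] → .  [on edge]
    (1,3)@(3, 7): e=[2,4,4] → X
    (2,3)@(5, 7): e=[10,-10,10] → .
    (1,4)@(3, 9): e=[6,2,2] → X
    (2,4)@(5, 9): e=[14,-12,8] → .
    (1,5)@(3, 11): e=[10,0,0] → X  [on edge]
    (2,5)@(5, 11): e=[18,-14,6] → .
    (1,6)@(3, 13): e=[14,-2,-2] → .
  covered (3 px):
    . . . . .
    . . . . .
    . . . . .
    . X . . .
    . X . . .
    . X . . .
    . . . . .
T2:
  2·area = 40
  edge (2, 8)→(10, 4): d=(8,-4) inclusive
  edge (10, 4)→(4, 12): d=(-6,8) inclusive
  edge (4, 12)→(2, 8): d=(-2,-4) inclusive
    (4,2)@(9, 5): e=[4,2,34] → X
    (2,3)@(5, 7): e=[4,22,14] → X
    (3,3)@(7, 7): e=[12,6,22] → X
    (4,3)@(9, 7): e=[20,-10,30] → .
    (1,4)@(3, 9): e=[12,26,2] → X
    (3,4)@(7, 9): e=[28,-6,18] → .
    (1,5)@(3, 11): e=[28,14,-2] → .
    (2,5)@(5, 11): e=[36,-2,6] → .
  covered (5 px):
    . . . . .
    . . . . .
    . . . . X
    . . X X .
    . X X . .
    . . . . .
    . . . . .

Final: [[2,2],[3,2],[1,3],[2,3],[3,3],[3,4]]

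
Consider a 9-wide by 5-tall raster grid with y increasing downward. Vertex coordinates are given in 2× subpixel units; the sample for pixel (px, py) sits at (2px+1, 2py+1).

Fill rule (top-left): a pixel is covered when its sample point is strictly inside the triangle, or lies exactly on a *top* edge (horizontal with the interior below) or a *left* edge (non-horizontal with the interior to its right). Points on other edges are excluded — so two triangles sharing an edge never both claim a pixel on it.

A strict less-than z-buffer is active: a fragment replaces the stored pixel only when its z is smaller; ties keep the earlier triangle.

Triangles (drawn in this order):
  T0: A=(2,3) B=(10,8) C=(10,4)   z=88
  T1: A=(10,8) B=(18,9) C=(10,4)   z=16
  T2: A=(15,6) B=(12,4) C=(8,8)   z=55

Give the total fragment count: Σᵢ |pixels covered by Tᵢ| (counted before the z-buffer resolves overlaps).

T0:
  2·area = 32  (B↔C swapped to make it positive)
  edge (2, 3)→(10, 4): d=(8,1) right/bottom  bias=-1
  edge (10, 4)→(10, 8): d=(0,4) right/bottom  bias=-1
  edge (10, 8)→(2, 3): d=(-8,-5) top-left  bias=+0
    (3,2)@(7, 5): e=[11,12,9] → █
    (4,2)@(9, 5): e=[9,4,19] → █
    (5,2)@(11, 5): e=[7,-4,29] → ·
    (3,3)@(7, 7): e=[27,12,-7] → ·
    (4,3)@(9, 7): e=[25,4,3] → █
    (5,3)@(11, 7): e=[23,-4,13] → ·
    (4,4)@(9, 9): e=[41,4,-13] → ·
  covered (3 px):
    · · · · · · · · ·
    · · · · · · · · ·
    · · · █ █ · · · ·
    · · · · █ · · · ·
    · · · · · · · · ·
T1:
  2·area = 32  (B↔C swapped to make it positive)
  edge (10, 8)→(10, 4): d=(0,-4) top-left  bias=+0
  edge (10, 4)→(18, 9): d=(8,5) right/bottom  bias=-1
  edge (18, 9)→(10, 8): d=(-8,-1) top-left  bias=+0
    (5,2)@(11, 5): e=[4,3,25] → █
    (6,2)@(13, 5): e=[12,-7,27] → ·
    (5,3)@(11, 7): e=[4,19,9] → █
    (6,3)@(13, 7): e=[12,9,11] → █
    (7,3)@(15, 7): e=[20,-1,13] → ·
    (5,4)@(11, 9): e=[4,35,-7] → ·
    (6,4)@(13, 9): e=[12,25,-5] → ·
  covered (3 px):
    · · · · · · · · ·
    · · · · · · · · ·
    · · · · · █ · · ·
    · · · · · █ █ · ·
    · · · · · · · · ·
T2:
  2·area = 20  (B↔C swapped to make it positive)
  edge (15, 6)→(8, 8): d=(-7,2) right/bottom  bias=-1
  edge (8, 8)→(12, 4): d=(4,-4) top-left  bias=+0
  edge (12, 4)→(15, 6): d=(3,2) right/bottom  bias=-1
    (7,0)@(15, 1): e=[35,0,-15] → ·  [on edge]
    (6,1)@(13, 3): e=[25,0,-5] → ·  [on edge]
    (5,2)@(11, 5): e=[15,0,5] → █  [on edge]
    (6,2)@(13, 5): e=[11,8,1] → █
    (7,2)@(15, 5): e=[7,16,-3] → ·
    (4,3)@(9, 7): e=[5,0,15] → █  [on edge]
    (6,3)@(13, 7): e=[-3,16,7] → ·
    (3,4)@(7, 9): e=[-5,0,25] → ·  [on edge]
    (4,4)@(9, 9): e=[-9,8,21] → ·
    (5,4)@(11, 9): e=[-13,16,17] → ·
  covered (4 px):
    · · · · · · · · ·
    · · · · · · · · ·
    · · · · · █ █ · ·
    · · · · █ █ · · ·
    · · · · · · · · ·

Answer: 10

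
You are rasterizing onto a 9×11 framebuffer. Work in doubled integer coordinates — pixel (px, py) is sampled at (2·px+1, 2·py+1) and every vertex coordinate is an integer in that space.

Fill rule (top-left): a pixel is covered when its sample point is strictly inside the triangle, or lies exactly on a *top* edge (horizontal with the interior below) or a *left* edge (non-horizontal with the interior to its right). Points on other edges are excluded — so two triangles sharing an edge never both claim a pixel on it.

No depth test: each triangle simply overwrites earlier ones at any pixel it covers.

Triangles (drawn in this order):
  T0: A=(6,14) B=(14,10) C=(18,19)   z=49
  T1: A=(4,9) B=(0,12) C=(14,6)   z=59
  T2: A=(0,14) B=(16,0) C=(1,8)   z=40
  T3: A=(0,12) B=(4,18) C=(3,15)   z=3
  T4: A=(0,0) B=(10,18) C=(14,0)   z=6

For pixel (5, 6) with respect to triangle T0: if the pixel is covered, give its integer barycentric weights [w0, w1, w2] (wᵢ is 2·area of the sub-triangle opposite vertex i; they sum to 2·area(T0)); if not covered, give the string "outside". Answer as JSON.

T0:
  2·area = 88
  edge (6, 14)→(14, 10): d=(8,-4) top-left  bias=+0
  edge (14, 10)→(18, 19): d=(4,9) right/bottom  bias=-1
  edge (18, 19)→(6, 14): d=(-12,-5) top-left  bias=+0
    (6,5)@(13, 11): e=[4,13,71] → X
    (7,5)@(15, 11): e=[12,-5,81] → .
    (4,6)@(9, 13): e=[4,57,27] → X
    (5,6)@(11, 13): e=[12,39,37] → X
    (7,6)@(15, 13): e=[28,3,57] → X
    (8,6)@(17, 13): e=[36,-15,67] → .
    (4,7)@(9, 15): e=[20,65,3] → X
    (8,7)@(17, 15): e=[52,-7,43] → .
    (4,8)@(9, 17): e=[36,73,-21] → .
    (5,8)@(11, 17): e=[44,55,-11] → .
    (6,8)@(13, 17): e=[52,37,-1] → .
    (7,8)@(15, 17): e=[60,19,9] → X
  covered (11 px):
    . . . . . . . . .
    . . . . . . . . .
    . . . . . . . . .
    . . . . . . . . .
    . . . . . . . . .
    . . . . . . X . .
    . . . . X X X X .
    . . . . X X X X .
    . . . . . . . X X
    . . . . . . . . .
    . . . . . . . . .
T1:
  2·area = 18  (B↔C swapped to make it positive)
  edge (4, 9)→(14, 6): d=(10,-3) top-left  bias=+0
  edge (14, 6)→(0, 12): d=(-14,6) right/bottom  bias=-1
  edge (0, 12)→(4, 9): d=(4,-3) top-left  bias=+0
    (5,3)@(11, 7): e=[1,4,13] → X
    (6,3)@(13, 7): e=[7,-8,19] → .
    (2,4)@(5, 9): e=[3,12,3] → X
    (3,4)@(7, 9): e=[9,0,9] → .  [on edge]
    (5,4)@(11, 9): e=[21,-24,21] → .
    (2,5)@(5, 11): e=[23,-16,11] → .
  covered (2 px):
    . . . . . . . . .
    . . . . . . . . .
    . . . . . . . . .
    . . . . . X . . .
    . . X . . . . . .
    . . . . . . . . .
    . . . . . . . . .
    . . . . . . . . .
    . . . . . . . . .
    . . . . . . . . .
    . . . . . . . . .
T2:
  2·area = 82  (B↔C swapped to make it positive)
  edge (0, 14)→(1, 8): d=(1,-6) top-left  bias=+0
  edge (1, 8)→(16, 0): d=(15,-8) top-left  bias=+0
  edge (16, 0)→(0, 14): d=(-16,14) right/bottom  bias=-1
    (5,1)@(11, 3): e=[55,5,22] → X
    (6,1)@(13, 3): e=[67,21,-6] → .
    (3,2)@(7, 5): e=[33,3,46] → X
    (4,2)@(9, 5): e=[45,19,18] → X
    (5,2)@(11, 5): e=[57,35,-10] → .
    (1,3)@(3, 7): e=[11,1,70] → X
    (2,3)@(5, 7): e=[23,17,42] → X
    (4,3)@(9, 7): e=[47,49,-14] → .
    (0,4)@(1, 9): e=[1,15,66] → X
    (3,4)@(7, 9): e=[37,63,-18] → .
    (0,5)@(1, 11): e=[3,45,34] → X
    (2,5)@(5, 11): e=[27,77,-22] → .
  covered (12 px):
    . . . . . . . . .
    . . . . . X . . .
    . . . X X . . . .
    . X X X . . . . .
    X X X . . . . . .
    X X . . . . . . .
    X . . . . . . . .
    . . . . . . . . .
    . . . . . . . . .
    . . . . . . . . .
    . . . . . . . . .
T3:
  2·area = 6  (B↔C swapped to make it positive)
  edge (0, 12)→(3, 15): d=(3,3) right/bottom  bias=-1
  edge (3, 15)→(4, 18): d=(1,3) right/bottom  bias=-1
  edge (4, 18)→(0, 12): d=(-4,-6) top-left  bias=+0
    (0,4)@(1, 9): e=[-12,0,18] → .  [on edge]
    (0,6)@(1, 13): e=[0,4,2] → .  [on edge]
    (1,7)@(3, 15): e=[0,0,6] → .  [on edge]
    (2,8)@(5, 17): e=[0,-4,10] → .  [on edge]
    (3,9)@(7, 19): e=[0,-8,14] → .  [on edge]
    (2,10)@(5, 21): e=[12,0,-6] → .  [on edge]
    (4,10)@(9, 21): e=[0,-12,18] → .  [on edge]
  covered (0 px):
    . . . . . . . . .
    . . . . . . . . .
    . . . . . . . . .
    . . . . . . . . .
    . . . . . . . . .
    . . . . . . . . .
    . . . . . . . . .
    . . . . . . . . .
    . . . . . . . . .
    . . . . . . . . .
    . . . . . . . . .
T4:
  2·area = 252  (B↔C swapped to make it positive)
  edge (0, 0)→(14, 0): d=(14,0) top-left  bias=+0
  edge (14, 0)→(10, 18): d=(-4,18) right/bottom  bias=-1
  edge (10, 18)→(0, 0): d=(-10,-18) top-left  bias=+0
    (0,0)@(1, 1): e=[14,230,8] → X
    (1,0)@(3, 1): e=[14,194,44] → X
    (2,0)@(5, 1): e=[14,158,80] → X
    (3,0)@(7, 1): e=[14,122,116] → X
    (4,0)@(9, 1): e=[14,86,152] → X
    (5,0)@(11, 1): e=[14,50,188] → X
    (6,0)@(13, 1): e=[14,14,224] → X
    (7,0)@(15, 1): e=[14,-22,260] → .
    (0,1)@(1, 3): e=[42,222,-12] → .
    (1,1)@(3, 3): e=[42,186,24] → X
    (7,1)@(15, 3): e=[42,-30,240] → .
    (1,2)@(3, 5): e=[70,178,4] → X
    (2,4)@(5, 9): e=[126,126,0] → X  [on edge]
  covered (32 px):
    X X X X X X X . .
    . X X X X X X . .
    . X X X X X . . .
    . . X X X X . . .
    . . X X X X . . .
    . . . X X X . . .
    . . . . X X . . .
    . . . . X . . . .
    . . . . . . . . .
    . . . . . . . . .
    . . . . . . . . .

Result: [39,37,12]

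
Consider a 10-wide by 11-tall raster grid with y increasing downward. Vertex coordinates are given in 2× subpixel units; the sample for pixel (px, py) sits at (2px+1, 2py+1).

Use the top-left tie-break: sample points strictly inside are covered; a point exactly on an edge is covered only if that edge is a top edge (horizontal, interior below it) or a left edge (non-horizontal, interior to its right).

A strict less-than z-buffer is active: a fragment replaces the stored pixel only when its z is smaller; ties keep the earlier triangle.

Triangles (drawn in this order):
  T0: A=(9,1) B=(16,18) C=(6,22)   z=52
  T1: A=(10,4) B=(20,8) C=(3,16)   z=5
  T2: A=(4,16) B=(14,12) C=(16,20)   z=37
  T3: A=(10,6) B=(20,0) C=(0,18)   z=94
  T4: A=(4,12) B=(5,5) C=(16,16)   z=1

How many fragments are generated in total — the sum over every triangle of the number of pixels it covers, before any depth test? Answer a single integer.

T0:
  2·area = 198
  edge (9, 1)→(16, 18): d=(7,17) right/bottom  bias=-1
  edge (16, 18)→(6, 22): d=(-10,4) right/bottom  bias=-1
  edge (6, 22)→(9, 1): d=(3,-21) top-left  bias=+0
    (4,0)@(9, 1): e=[0,198,0] → ·  [on edge]
    (4,1)@(9, 3): e=[14,178,6] → █
    (5,1)@(11, 3): e=[-20,170,48] → ·
    (4,2)@(9, 5): e=[28,158,12] → █
    (5,2)@(11, 5): e=[-6,150,54] → ·
    (4,3)@(9, 7): e=[42,138,18] → █
    (5,3)@(11, 7): e=[8,130,60] → █
    (6,3)@(13, 7): e=[-26,122,102] → ·
    (4,4)@(9, 9): e=[56,118,24] → █
    (6,4)@(13, 9): e=[-12,102,108] → ·
    (4,5)@(9, 11): e=[70,98,30] → █
    (6,5)@(13, 11): e=[2,82,114] → █
    (3,7)@(7, 15): e=[132,66,0] → █  [on edge]
  covered (26 px):
    · · · · · · · · · ·
    · · · · █ · · · · ·
    · · · · █ · · · · ·
    · · · · █ █ · · · ·
    · · · · █ █ · · · ·
    · · · · █ █ █ · · ·
    · · · · █ █ █ · · ·
    · · · █ █ █ █ · · ·
    · · · █ █ █ █ █ · ·
    · · · █ █ █ █ · · ·
    · · · █ · · · · · ·
T1:
  2·area = 148
  edge (10, 4)→(20, 8): d=(10,4) right/bottom  bias=-1
  edge (20, 8)→(3, 16): d=(-17,8) right/bottom  bias=-1
  edge (3, 16)→(10, 4): d=(7,-12) top-left  bias=+0
    (5,2)@(11, 5): e=[6,123,19] → █
    (6,2)@(13, 5): e=[-2,107,43] → ·
    (4,3)@(9, 7): e=[34,105,9] → █
    (6,3)@(13, 7): e=[18,73,57] → █
    (7,3)@(15, 7): e=[10,57,81] → █
    (8,3)@(17, 7): e=[2,41,105] → █
    (9,3)@(19, 7): e=[-6,25,129] → ·
    (4,4)@(9, 9): e=[54,71,23] → █
    (9,4)@(19, 9): e=[14,-9,143] → ·
    (3,5)@(7, 11): e=[82,53,13] → █
    (7,5)@(15, 11): e=[50,-11,109] → ·
    (8,5)@(17, 11): e=[42,-27,133] → ·
  covered (19 px):
    · · · · · · · · · ·
    · · · · · · · · · ·
    · · · · · █ · · · ·
    · · · · █ █ █ █ █ ·
    · · · · █ █ █ █ █ ·
    · · · █ █ █ █ · · ·
    · · █ █ █ · · · · ·
    · · █ · · · · · · ·
    · · · · · · · · · ·
    · · · · · · · · · ·
    · · · · · · · · · ·
T2:
  2·area = 88
  edge (4, 16)→(14, 12): d=(10,-4) top-left  bias=+0
  edge (14, 12)→(16, 20): d=(2,8) right/bottom  bias=-1
  edge (16, 20)→(4, 16): d=(-12,-4) top-left  bias=+0
    (6,6)@(13, 13): e=[6,10,72] → █
    (7,6)@(15, 13): e=[14,-6,80] → ·
    (0,7)@(1, 15): e=[-22,110,0] → ·  [on edge]
    (3,7)@(7, 15): e=[2,62,24] → █
    (4,7)@(9, 15): e=[10,46,32] → █
    (5,7)@(11, 15): e=[18,30,40] → █
    (7,7)@(15, 15): e=[34,-2,56] → ·
    (3,8)@(7, 17): e=[22,66,0] → █  [on edge]
    (7,8)@(15, 17): e=[54,2,32] → █
    (8,8)@(17, 17): e=[62,-14,40] → ·
    (3,9)@(7, 19): e=[42,70,-24] → ·
    (4,9)@(9, 19): e=[50,54,-16] → ·
    (6,9)@(13, 19): e=[66,22,0] → █  [on edge]
    (9,10)@(19, 21): e=[110,-22,0] → ·  [on edge]
  covered (12 px):
    · · · · · · · · · ·
    · · · · · · · · · ·
    · · · · · · · · · ·
    · · · · · · · · · ·
    · · · · · · · · · ·
    · · · · · · · · · ·
    · · · · · · █ · · ·
    · · · █ █ █ █ · · ·
    · · · █ █ █ █ █ · ·
    · · · · · · █ █ · ·
    · · · · · · · · · ·
T3:
  2·area = 60
  edge (10, 6)→(20, 0): d=(10,-6) top-left  bias=+0
  edge (20, 0)→(0, 18): d=(-20,18) right/bottom  bias=-1
  edge (0, 18)→(10, 6): d=(10,-12) top-left  bias=+0
    (7,1)@(15, 3): e=[0,30,30] → █  [on edge]
    (8,1)@(17, 3): e=[12,-6,54] → ·
    (6,2)@(13, 5): e=[8,26,26] → █
    (7,2)@(15, 5): e=[20,-10,50] → ·
    (5,3)@(11, 7): e=[16,22,22] → █
    (6,3)@(13, 7): e=[28,-14,46] → ·
    (2,4)@(5, 9): e=[0,90,-30] → ·  [on edge]
    (4,4)@(9, 9): e=[24,18,18] → █
    (5,4)@(11, 9): e=[36,-18,42] → ·
    (3,5)@(7, 11): e=[32,14,14] → █
    (4,5)@(9, 11): e=[44,-22,38] → ·
    (2,6)@(5, 13): e=[40,10,10] → █
  covered (8 px):
    · · · · · · · · · ·
    · · · · · · · █ · ·
    · · · · · · █ · · ·
    · · · · · █ · · · ·
    · · · · █ · · · · ·
    · · · █ · · · · · ·
    · · █ · · · · · · ·
    · █ · · · · · · · ·
    █ · · · · · · · · ·
    · · · · · · · · · ·
    · · · · · · · · · ·
T4:
  2·area = 88
  edge (4, 12)→(5, 5): d=(1,-7) top-left  bias=+0
  edge (5, 5)→(16, 16): d=(11,11) right/bottom  bias=-1
  edge (16, 16)→(4, 12): d=(-12,-4) top-left  bias=+0
    (0,0)@(1, 1): e=[-32,0,120] → ·  [on edge]
    (1,1)@(3, 3): e=[-16,0,104] → ·  [on edge]
    (2,2)@(5, 5): e=[0,0,88] → ·  [on edge]
    (2,3)@(5, 7): e=[2,22,64] → █
    (3,3)@(7, 7): e=[16,0,72] → ·  [on edge]
    (2,4)@(5, 9): e=[4,44,40] → █
    (3,4)@(7, 9): e=[18,22,48] → █
    (4,4)@(9, 9): e=[32,0,56] → ·  [on edge]
    (0,5)@(1, 11): e=[-22,110,0] → ·  [on edge]
    (2,5)@(5, 11): e=[6,66,16] → █
    (4,5)@(9, 11): e=[34,22,32] → █
    (5,5)@(11, 11): e=[48,0,40] → ·  [on edge]
    (3,6)@(7, 13): e=[22,66,0] → █  [on edge]
    (6,6)@(13, 13): e=[64,0,24] → ·  [on edge]
    (6,7)@(13, 15): e=[66,22,0] → █  [on edge]
    (7,7)@(15, 15): e=[80,0,8] → ·  [on edge]
    (8,8)@(17, 17): e=[96,0,-8] → ·  [on edge]
    (9,8)@(19, 17): e=[110,-22,0] → ·  [on edge]
    (1,9)@(3, 19): e=[0,176,-88] → ·  [on edge]
    (9,9)@(19, 19): e=[112,0,-24] → ·  [on edge]
  covered (10 px):
    · · · · · · · · · ·
    · · · · · · · · · ·
    · · · · · · · · · ·
    · · █ · · · · · · ·
    · · █ █ · · · · · ·
    · · █ █ █ · · · · ·
    · · · █ █ █ · · · ·
    · · · · · · █ · · ·
    · · · · · · · · · ·
    · · · · · · · · · ·
    · · · · · · · · · ·

Final: 75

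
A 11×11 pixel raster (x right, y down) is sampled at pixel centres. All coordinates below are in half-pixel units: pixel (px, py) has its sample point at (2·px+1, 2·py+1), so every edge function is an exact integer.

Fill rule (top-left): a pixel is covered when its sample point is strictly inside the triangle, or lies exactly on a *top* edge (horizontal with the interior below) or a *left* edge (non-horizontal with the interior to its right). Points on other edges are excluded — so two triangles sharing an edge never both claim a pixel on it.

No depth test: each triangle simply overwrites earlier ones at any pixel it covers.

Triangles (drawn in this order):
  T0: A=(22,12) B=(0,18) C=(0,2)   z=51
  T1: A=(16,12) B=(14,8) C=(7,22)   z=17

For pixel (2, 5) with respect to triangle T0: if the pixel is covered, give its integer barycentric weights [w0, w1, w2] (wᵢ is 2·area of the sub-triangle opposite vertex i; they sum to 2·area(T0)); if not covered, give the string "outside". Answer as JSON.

T0:
  2·area = 352
  edge (22, 12)→(0, 18): d=(-22,6) right/bottom  bias=-1
  edge (0, 18)→(0, 2): d=(0,-16) top-left  bias=+0
  edge (0, 2)→(22, 12): d=(22,10) right/bottom  bias=-1
    (0,1)@(1, 3): e=[324,16,12] → █
    (1,1)@(3, 3): e=[312,48,-8] → ·
    (0,2)@(1, 5): e=[280,16,56] → █
    (1,2)@(3, 5): e=[268,48,36] → █
    (2,2)@(5, 5): e=[256,80,16] → █
    (3,2)@(7, 5): e=[244,112,-4] → ·
    (0,3)@(1, 7): e=[236,16,100] → █
    (3,3)@(7, 7): e=[200,112,40] → █
    (4,3)@(9, 7): e=[188,144,20] → █
    (5,3)@(11, 7): e=[176,176,0] → ·  [on edge]
    (0,4)@(1, 9): e=[192,16,144] → █
    (5,4)@(11, 9): e=[132,176,44] → █
    (5,7)@(11, 15): e=[0,176,176] → ·  [on edge]
  covered (43 px):
    · · · · · · · · · · ·
    █ · · · · · · · · · ·
    █ █ █ · · · · · · · ·
    █ █ █ █ █ · · · · · ·
    █ █ █ █ █ █ █ █ · · ·
    █ █ █ █ █ █ █ █ █ █ ·
    █ █ █ █ █ █ █ █ █ · ·
    █ █ █ █ █ · · · · · ·
    █ █ · · · · · · · · ·
    · · · · · · · · · · ·
    · · · · · · · · · · ·
T1:
  2·area = 56  (B↔C swapped to make it positive)
  edge (16, 12)→(7, 22): d=(-9,10) right/bottom  bias=-1
  edge (7, 22)→(14, 8): d=(7,-14) top-left  bias=+0
  edge (14, 8)→(16, 12): d=(2,4) right/bottom  bias=-1
    (6,5)@(13, 11): e=[39,7,10] → █
    (7,5)@(15, 11): e=[19,35,2] → █
    (8,5)@(17, 11): e=[-1,63,-6] → ·
    (6,6)@(13, 13): e=[21,21,14] → █
    (8,6)@(17, 13): e=[-19,77,-2] → ·
    (5,7)@(11, 15): e=[23,7,26] → █
    (7,7)@(15, 15): e=[-17,63,10] → ·
    (5,8)@(11, 17): e=[5,21,30] → █
    (6,8)@(13, 17): e=[-15,49,22] → ·
    (4,9)@(9, 19): e=[7,7,42] → █
    (5,9)@(11, 19): e=[-13,35,34] → ·
    (4,10)@(9, 21): e=[-11,21,46] → ·
  covered (8 px):
    · · · · · · · · · · ·
    · · · · · · · · · · ·
    · · · · · · · · · · ·
    · · · · · · · · · · ·
    · · · · · · · · · · ·
    · · · · · · █ █ · · ·
    · · · · · · █ █ · · ·
    · · · · · █ █ · · · ·
    · · · · · █ · · · · ·
    · · · · █ · · · · · ·
    · · · · · · · · · · ·

Result: [80,148,124]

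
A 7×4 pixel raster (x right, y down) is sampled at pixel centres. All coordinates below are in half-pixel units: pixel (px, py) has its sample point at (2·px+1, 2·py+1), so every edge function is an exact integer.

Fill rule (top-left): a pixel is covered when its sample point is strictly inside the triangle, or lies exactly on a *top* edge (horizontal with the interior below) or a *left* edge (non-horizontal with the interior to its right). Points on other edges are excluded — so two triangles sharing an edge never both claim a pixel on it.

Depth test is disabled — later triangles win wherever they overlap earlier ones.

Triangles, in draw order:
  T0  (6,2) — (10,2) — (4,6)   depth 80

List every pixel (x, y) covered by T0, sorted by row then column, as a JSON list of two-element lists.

T0:
  2·area = 16
  edge (6, 2)→(10, 2): d=(4,0) top-left  bias=+0
  edge (10, 2)→(4, 6): d=(-6,4) right/bottom  bias=-1
  edge (4, 6)→(6, 2): d=(2,-4) top-left  bias=+0
    (3,1)@(7, 3): e=[4,6,6] → X
    (4,1)@(9, 3): e=[4,-2,14] → .
    (2,2)@(5, 5): e=[12,2,2] → X
    (3,2)@(7, 5): e=[12,-6,10] → .
    (2,3)@(5, 7): e=[20,-10,6] → .
  covered (2 px):
    . . . . . . .
    . . . X . . .
    . . X . . . .
    . . . . . . .

Final: [[3,1],[2,2]]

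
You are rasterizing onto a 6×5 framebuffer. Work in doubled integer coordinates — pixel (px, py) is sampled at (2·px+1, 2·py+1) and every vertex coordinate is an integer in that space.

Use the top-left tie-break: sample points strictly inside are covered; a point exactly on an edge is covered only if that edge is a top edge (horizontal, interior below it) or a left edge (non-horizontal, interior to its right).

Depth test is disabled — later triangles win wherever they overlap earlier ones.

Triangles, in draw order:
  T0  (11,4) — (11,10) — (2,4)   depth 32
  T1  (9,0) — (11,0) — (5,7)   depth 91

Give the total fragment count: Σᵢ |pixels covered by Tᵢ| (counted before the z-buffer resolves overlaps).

T0:
  2·area = 54
  edge (11, 4)→(11, 10): d=(0,6) right/bottom  bias=-1
  edge (11, 10)→(2, 4): d=(-9,-6) top-left  bias=+0
  edge (2, 4)→(11, 4): d=(9,0) top-left  bias=+0
    (5,0)@(11, 1): e=[0,81,-27] → ·  [on edge]
    (5,1)@(11, 3): e=[0,63,-9] → ·  [on edge]
    (2,2)@(5, 5): e=[36,9,9] → █
    (3,2)@(7, 5): e=[24,21,9] → █
    (4,2)@(9, 5): e=[12,33,9] → █
    (5,2)@(11, 5): e=[0,45,9] → ·  [on edge]
    (2,3)@(5, 7): e=[36,-9,27] → ·
    (3,3)@(7, 7): e=[24,3,27] → █
    (5,3)@(11, 7): e=[0,27,27] → ·  [on edge]
    (3,4)@(7, 9): e=[24,-15,45] → ·
    (4,4)@(9, 9): e=[12,-3,45] → ·
    (5,4)@(11, 9): e=[0,9,45] → ·  [on edge]
  covered (5 px):
    · · · · · ·
    · · · · · ·
    · · █ █ █ ·
    · · · █ █ ·
    · · · · · ·
T1:
  2·area = 14
  edge (9, 0)→(11, 0): d=(2,0) top-left  bias=+0
  edge (11, 0)→(5, 7): d=(-6,7) right/bottom  bias=-1
  edge (5, 7)→(9, 0): d=(4,-7) top-left  bias=+0
    (4,0)@(9, 1): e=[2,8,4] → █
    (5,0)@(11, 1): e=[2,-6,18] → ·
    (4,1)@(9, 3): e=[6,-4,12] → ·
    (2,3)@(5, 7): e=[14,0,0] → ·  [on edge]
  covered (1 px):
    · · · · █ ·
    · · · · · ·
    · · · · · ·
    · · · · · ·
    · · · · · ·

Result: 6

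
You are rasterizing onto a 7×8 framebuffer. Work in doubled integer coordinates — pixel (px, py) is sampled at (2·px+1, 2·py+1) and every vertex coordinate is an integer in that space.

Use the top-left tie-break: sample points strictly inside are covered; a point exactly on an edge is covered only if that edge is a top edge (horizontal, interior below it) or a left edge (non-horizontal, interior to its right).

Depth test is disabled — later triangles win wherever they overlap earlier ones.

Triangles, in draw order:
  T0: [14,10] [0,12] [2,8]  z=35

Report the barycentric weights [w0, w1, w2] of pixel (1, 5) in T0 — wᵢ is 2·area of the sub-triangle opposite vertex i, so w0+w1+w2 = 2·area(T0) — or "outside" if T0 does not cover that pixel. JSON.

T0:
  2·area = 52
  edge (14, 10)→(0, 12): d=(-14,2) right/bottom  bias=-1
  edge (0, 12)→(2, 8): d=(2,-4) top-left  bias=+0
  edge (2, 8)→(14, 10): d=(12,2) right/bottom  bias=-1
    (1,4)@(3, 9): e=[36,6,10] → #
    (2,4)@(5, 9): e=[32,14,6] → #
    (3,4)@(7, 9): e=[28,22,2] → #
    (4,4)@(9, 9): e=[24,30,-2] → ·
    (0,5)@(1, 11): e=[12,2,38] → #
    (3,5)@(7, 11): e=[0,26,26] → ·  [on edge]
    (0,6)@(1, 13): e=[-16,6,62] → ·
    (1,6)@(3, 13): e=[-20,14,58] → ·
    (2,6)@(5, 13): e=[-24,22,54] → ·
  covered (6 px):
    · · · · · · ·
    · · · · · · ·
    · · · · · · ·
    · · · · · · ·
    · # # # · · ·
    # # # · · · ·
    · · · · · · ·
    · · · · · · ·

Result: [10,34,8]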